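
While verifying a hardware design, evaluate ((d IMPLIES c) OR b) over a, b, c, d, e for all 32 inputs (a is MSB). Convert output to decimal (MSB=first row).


Formula: ((d IMPLIES c) OR b) over a, b, c, d, e (32 rows)
Evaluate each row (bits = a,b,c,d,e, MSB first):
  row 0 [00000]: ((0 IMPLIES 0) OR 0) -> 1
  row 1 [00001]: ((0 IMPLIES 0) OR 0) -> 1
  row 2 [00010]: ((1 IMPLIES 0) OR 0) -> 0
  row 3 [00011]: ((1 IMPLIES 0) OR 0) -> 0
  row 4 [00100]: ((0 IMPLIES 1) OR 0) -> 1
  row 5 [00101]: ((0 IMPLIES 1) OR 0) -> 1
  row 6 [00110]: ((1 IMPLIES 1) OR 0) -> 1
  row 7 [00111]: ((1 IMPLIES 1) OR 0) -> 1
  row 8 [01000]: ((0 IMPLIES 0) OR 1) -> 1
  row 9 [01001]: ((0 IMPLIES 0) OR 1) -> 1
  row 10 [01010]: ((1 IMPLIES 0) OR 1) -> 1
  row 11 [01011]: ((1 IMPLIES 0) OR 1) -> 1
  row 12 [01100]: ((0 IMPLIES 1) OR 1) -> 1
  row 13 [01101]: ((0 IMPLIES 1) OR 1) -> 1
  row 14 [01110]: ((1 IMPLIES 1) OR 1) -> 1
  row 15 [01111]: ((1 IMPLIES 1) OR 1) -> 1
  row 16 [10000]: ((0 IMPLIES 0) OR 0) -> 1
  row 17 [10001]: ((0 IMPLIES 0) OR 0) -> 1
  row 18 [10010]: ((1 IMPLIES 0) OR 0) -> 0
  row 19 [10011]: ((1 IMPLIES 0) OR 0) -> 0
  row 20 [10100]: ((0 IMPLIES 1) OR 0) -> 1
  row 21 [10101]: ((0 IMPLIES 1) OR 0) -> 1
  row 22 [10110]: ((1 IMPLIES 1) OR 0) -> 1
  row 23 [10111]: ((1 IMPLIES 1) OR 0) -> 1
  row 24 [11000]: ((0 IMPLIES 0) OR 1) -> 1
  row 25 [11001]: ((0 IMPLIES 0) OR 1) -> 1
  row 26 [11010]: ((1 IMPLIES 0) OR 1) -> 1
  row 27 [11011]: ((1 IMPLIES 0) OR 1) -> 1
  row 28 [11100]: ((0 IMPLIES 1) OR 1) -> 1
  row 29 [11101]: ((0 IMPLIES 1) OR 1) -> 1
  row 30 [11110]: ((1 IMPLIES 1) OR 1) -> 1
  row 31 [11111]: ((1 IMPLIES 1) OR 1) -> 1
Full result column, 4 rows per line (a,b,c fixed per line; d,e runs 00..11 left to right):
  rows 0-3 [a,b,c=000]: 1100  = hex C
  rows 4-7 [a,b,c=001]: 1111  = hex F
  rows 8-11 [a,b,c=010]: 1111  = hex F
  rows 12-15 [a,b,c=011]: 1111  = hex F
  rows 16-19 [a,b,c=100]: 1100  = hex C
  rows 20-23 [a,b,c=101]: 1111  = hex F
  rows 24-27 [a,b,c=110]: 1111  = hex F
  rows 28-31 [a,b,c=111]: 1111  = hex F
Output column (row 0 .. row 31) = 11001111111111111100111111111111
Output column grouped in 4s = 1100 1111 1111 1111 1100 1111 1111 1111 = 0xCFFFCFFF
Convert to decimal digit by digit (value = value*16 + digit):
  C -> 12
  12*16 + 15 (F) = 207
  207*16 + 15 (F) = 3327
  3327*16 + 15 (F) = 53247
  53247*16 + 12 (C) = 851964
  851964*16 + 15 (F) = 13631439
  13631439*16 + 15 (F) = 218103039
  218103039*16 + 15 (F) = 3489648639
Decimal = 3489648639

3489648639


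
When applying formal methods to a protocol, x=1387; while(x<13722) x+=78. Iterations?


Step 1: x goes from 1387 toward 13722 by 78; the body runs while x<13722, so iterations = ceil((bound-start)/step)
Step 2: Distance=12335
Step 3: ceil(12335/78)=159

159


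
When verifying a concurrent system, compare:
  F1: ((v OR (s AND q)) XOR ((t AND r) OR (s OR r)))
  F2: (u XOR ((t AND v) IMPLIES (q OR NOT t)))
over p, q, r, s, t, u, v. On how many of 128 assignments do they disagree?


F1 = ((v OR (s AND q)) XOR ((t AND r) OR (s OR r)))
F2 = (u XOR ((t AND v) IMPLIES (q OR NOT t)))
Evaluate both on each of 128 rows (bits = p,q,r,s,t,u,v):
  row 0 [0000000]: F1=0 F2=1 (differ) -> 1
  row 1 [0000001]: F1=1 F2=1 -> 0
  row 2 [0000010]: F1=0 F2=0 -> 0
  row 3 [0000011]: F1=1 F2=0 (differ) -> 1
  row 4 [0000100]: F1=0 F2=1 (differ) -> 1
  (every remaining row is evaluated the same way; all 128 results are listed next)
Full result column, 8 rows per line (p,q,r,s fixed per line; t,u,v runs 000..111 left to right):
  rows 0-7 [p,q,r,s=0000]: 10011100  (ones: 4)
  rows 8-15 [p,q,r,s=0001]: 01100011  (ones: 4)
  rows 16-23 [p,q,r,s=0010]: 01100011  (ones: 4)
  rows 24-31 [p,q,r,s=0011]: 01100011  (ones: 4)
  rows 32-39 [p,q,r,s=0100]: 10011001  (ones: 4)
  rows 40-47 [p,q,r,s=0101]: 11001100  (ones: 4)
  rows 48-55 [p,q,r,s=0110]: 01100110  (ones: 4)
  rows 56-63 [p,q,r,s=0111]: 11001100  (ones: 4)
  rows 64-71 [p,q,r,s=1000]: 10011100  (ones: 4)
  rows 72-79 [p,q,r,s=1001]: 01100011  (ones: 4)
  rows 80-87 [p,q,r,s=1010]: 01100011  (ones: 4)
  rows 88-95 [p,q,r,s=1011]: 01100011  (ones: 4)
  rows 96-103 [p,q,r,s=1100]: 10011001  (ones: 4)
  rows 104-111 [p,q,r,s=1101]: 11001100  (ones: 4)
  rows 112-119 [p,q,r,s=1110]: 01100110  (ones: 4)
  rows 120-127 [p,q,r,s=1111]: 11001100  (ones: 4)
Disagreements = 4+4+4+4+4+4+4+4+4+4+4+4+4+4+4+4 = 64

64


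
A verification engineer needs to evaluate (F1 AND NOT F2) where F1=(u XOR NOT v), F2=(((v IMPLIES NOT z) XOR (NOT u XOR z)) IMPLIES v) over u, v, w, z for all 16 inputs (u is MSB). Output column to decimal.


F1 = (u XOR NOT v)
F2 = (((v IMPLIES NOT z) XOR (NOT u XOR z)) IMPLIES v)
Counterexample to F1=>F2 is where F1=1 and F2=0.
Evaluate each row (bits = u,v,w,z, MSB first):
  row 0 [0000]: F1=1 F2=1 -> F1&~F2 -> 0
  row 1 [0001]: F1=1 F2=0 -> F1&~F2 -> 1
  row 2 [0010]: F1=1 F2=1 -> F1&~F2 -> 0
  row 3 [0011]: F1=1 F2=0 -> F1&~F2 -> 1
  row 4 [0100]: F1=0 F2=1 -> F1&~F2 -> 0
  row 5 [0101]: F1=0 F2=1 -> F1&~F2 -> 0
  row 6 [0110]: F1=0 F2=1 -> F1&~F2 -> 0
  row 7 [0111]: F1=0 F2=1 -> F1&~F2 -> 0
  row 8 [1000]: F1=0 F2=0 -> F1&~F2 -> 0
  row 9 [1001]: F1=0 F2=1 -> F1&~F2 -> 0
  row 10 [1010]: F1=0 F2=0 -> F1&~F2 -> 0
  row 11 [1011]: F1=0 F2=1 -> F1&~F2 -> 0
  row 12 [1100]: F1=1 F2=1 -> F1&~F2 -> 0
  row 13 [1101]: F1=1 F2=1 -> F1&~F2 -> 0
  row 14 [1110]: F1=1 F2=1 -> F1&~F2 -> 0
  row 15 [1111]: F1=1 F2=1 -> F1&~F2 -> 0
Full result column, 4 rows per line (u,v fixed per line; w,z runs 00..11 left to right):
  rows 0-3 [u,v=00]: 0101  = hex 5
  rows 4-7 [u,v=01]: 0000  = hex 0
  rows 8-11 [u,v=10]: 0000  = hex 0
  rows 12-15 [u,v=11]: 0000  = hex 0
Counterexample vector (row 0 .. row 15) = 0101000000000000
Output column grouped in 4s = 0101 0000 0000 0000 = 0x5000
Convert to decimal digit by digit (value = value*16 + digit):
  5 -> 5
  5*16 + 0 = 80
  80*16 + 0 = 1280
  1280*16 + 0 = 20480
Decimal = 20480

20480


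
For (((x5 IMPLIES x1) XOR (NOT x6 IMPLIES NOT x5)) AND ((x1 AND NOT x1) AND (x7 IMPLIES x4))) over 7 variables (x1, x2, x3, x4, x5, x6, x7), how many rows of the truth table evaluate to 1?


Formula: (((x5 IMPLIES x1) XOR (NOT x6 IMPLIES NOT x5)) AND ((x1 AND NOT x1) AND (x7 IMPLIES x4))) over 7 vars (128 rows)
Evaluate each row (x1, x2, x3, x4, x5, x6, x7 as bits, MSB first):
  row 0 [0000000]: (((0 IMPLIES 0) XOR (NOT 0 IMPLIES NOT 0)) AND ((0 AND NOT 0) AND (0 IMPLIES 0))) -> 0
  row 1 [0000001]: (((0 IMPLIES 0) XOR (NOT 0 IMPLIES NOT 0)) AND ((0 AND NOT 0) AND (1 IMPLIES 0))) -> 0
  row 2 [0000010]: (((0 IMPLIES 0) XOR (NOT 1 IMPLIES NOT 0)) AND ((0 AND NOT 0) AND (0 IMPLIES 0))) -> 0
  row 3 [0000011]: (((0 IMPLIES 0) XOR (NOT 1 IMPLIES NOT 0)) AND ((0 AND NOT 0) AND (1 IMPLIES 0))) -> 0
  row 4 [0000100]: (((1 IMPLIES 0) XOR (NOT 0 IMPLIES NOT 1)) AND ((0 AND NOT 0) AND (0 IMPLIES 0))) -> 0
  (every remaining row is evaluated the same way; all 128 results are listed next)
Full result column, 8 rows per line (x1,x2,x3,x4 fixed per line; x5,x6,x7 runs 000..111 left to right):
  rows 0-7 [x1,x2,x3,x4=0000]: 00000000  (ones: 0)
  rows 8-15 [x1,x2,x3,x4=0001]: 00000000  (ones: 0)
  rows 16-23 [x1,x2,x3,x4=0010]: 00000000  (ones: 0)
  rows 24-31 [x1,x2,x3,x4=0011]: 00000000  (ones: 0)
  rows 32-39 [x1,x2,x3,x4=0100]: 00000000  (ones: 0)
  rows 40-47 [x1,x2,x3,x4=0101]: 00000000  (ones: 0)
  rows 48-55 [x1,x2,x3,x4=0110]: 00000000  (ones: 0)
  rows 56-63 [x1,x2,x3,x4=0111]: 00000000  (ones: 0)
  rows 64-71 [x1,x2,x3,x4=1000]: 00000000  (ones: 0)
  rows 72-79 [x1,x2,x3,x4=1001]: 00000000  (ones: 0)
  rows 80-87 [x1,x2,x3,x4=1010]: 00000000  (ones: 0)
  rows 88-95 [x1,x2,x3,x4=1011]: 00000000  (ones: 0)
  rows 96-103 [x1,x2,x3,x4=1100]: 00000000  (ones: 0)
  rows 104-111 [x1,x2,x3,x4=1101]: 00000000  (ones: 0)
  rows 112-119 [x1,x2,x3,x4=1110]: 00000000  (ones: 0)
  rows 120-127 [x1,x2,x3,x4=1111]: 00000000  (ones: 0)
Count of 1-rows = 0+0+0+0+0+0+0+0+0+0+0+0+0+0+0+0 = 0

0


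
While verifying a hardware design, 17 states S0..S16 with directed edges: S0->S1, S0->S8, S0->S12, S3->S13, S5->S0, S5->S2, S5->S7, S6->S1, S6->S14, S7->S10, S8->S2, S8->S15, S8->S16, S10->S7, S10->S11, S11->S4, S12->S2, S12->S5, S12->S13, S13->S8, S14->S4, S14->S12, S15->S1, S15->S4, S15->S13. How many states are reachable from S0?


BFS from S0:
  layer 0: {S0}
  layer 1: {S1, S8, S12}
  layer 2: {S2, S5, S13, S15, S16}
  layer 3: {S4, S7}
  layer 4: {S10}
  layer 5: {S11}
Reachable set: {S0, S1, S2, S4, S5, S7, S8, S10, S11, S12, S13, S15, S16}
Count = 13

13


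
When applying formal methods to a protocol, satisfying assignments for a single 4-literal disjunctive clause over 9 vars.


Step 1: Total=2^9=512
Step 2: Unsat when all 4 false: 2^5=32
Step 3: Sat=512-32=480

480


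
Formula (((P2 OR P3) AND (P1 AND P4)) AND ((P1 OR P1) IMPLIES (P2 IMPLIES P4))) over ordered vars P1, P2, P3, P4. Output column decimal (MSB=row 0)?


Formula: (((P2 OR P3) AND (P1 AND P4)) AND ((P1 OR P1) IMPLIES (P2 IMPLIES P4))) over P1, P2, P3, P4 (16 rows)
Evaluate each row (bits = P1,P2,P3,P4, MSB first):
  row 0 [0000]: (((0 OR 0) AND (0 AND 0)) AND ((0 OR 0) IMPLIES (0 IMPLIES 0))) -> 0
  row 1 [0001]: (((0 OR 0) AND (0 AND 1)) AND ((0 OR 0) IMPLIES (0 IMPLIES 1))) -> 0
  row 2 [0010]: (((0 OR 1) AND (0 AND 0)) AND ((0 OR 0) IMPLIES (0 IMPLIES 0))) -> 0
  row 3 [0011]: (((0 OR 1) AND (0 AND 1)) AND ((0 OR 0) IMPLIES (0 IMPLIES 1))) -> 0
  row 4 [0100]: (((1 OR 0) AND (0 AND 0)) AND ((0 OR 0) IMPLIES (1 IMPLIES 0))) -> 0
  row 5 [0101]: (((1 OR 0) AND (0 AND 1)) AND ((0 OR 0) IMPLIES (1 IMPLIES 1))) -> 0
  row 6 [0110]: (((1 OR 1) AND (0 AND 0)) AND ((0 OR 0) IMPLIES (1 IMPLIES 0))) -> 0
  row 7 [0111]: (((1 OR 1) AND (0 AND 1)) AND ((0 OR 0) IMPLIES (1 IMPLIES 1))) -> 0
  row 8 [1000]: (((0 OR 0) AND (1 AND 0)) AND ((1 OR 1) IMPLIES (0 IMPLIES 0))) -> 0
  row 9 [1001]: (((0 OR 0) AND (1 AND 1)) AND ((1 OR 1) IMPLIES (0 IMPLIES 1))) -> 0
  row 10 [1010]: (((0 OR 1) AND (1 AND 0)) AND ((1 OR 1) IMPLIES (0 IMPLIES 0))) -> 0
  row 11 [1011]: (((0 OR 1) AND (1 AND 1)) AND ((1 OR 1) IMPLIES (0 IMPLIES 1))) -> 1
  row 12 [1100]: (((1 OR 0) AND (1 AND 0)) AND ((1 OR 1) IMPLIES (1 IMPLIES 0))) -> 0
  row 13 [1101]: (((1 OR 0) AND (1 AND 1)) AND ((1 OR 1) IMPLIES (1 IMPLIES 1))) -> 1
  row 14 [1110]: (((1 OR 1) AND (1 AND 0)) AND ((1 OR 1) IMPLIES (1 IMPLIES 0))) -> 0
  row 15 [1111]: (((1 OR 1) AND (1 AND 1)) AND ((1 OR 1) IMPLIES (1 IMPLIES 1))) -> 1
Full result column, 4 rows per line (P1,P2 fixed per line; P3,P4 runs 00..11 left to right):
  rows 0-3 [P1,P2=00]: 0000  = hex 0
  rows 4-7 [P1,P2=01]: 0000  = hex 0
  rows 8-11 [P1,P2=10]: 0001  = hex 1
  rows 12-15 [P1,P2=11]: 0101  = hex 5
Output column (row 0 .. row 15) = 0000000000010101
Output column grouped in 4s = 0000 0000 0001 0101 = 0x0015
Convert to decimal digit by digit (value = value*16 + digit):
  0 -> 0
  0*16 + 0 = 0
  0*16 + 1 = 1
  1*16 + 5 = 21
Decimal = 21

21


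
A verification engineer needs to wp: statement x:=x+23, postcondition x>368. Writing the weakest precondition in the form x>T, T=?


Formula: wp(x:=E, P) = P[E/x] (substitute E for x in postcondition)
Step 1: Postcondition: x>368
Step 2: Substitute x+23 for x: x+23>368
Step 3: Solve for x: x > 368-23 = 345

345


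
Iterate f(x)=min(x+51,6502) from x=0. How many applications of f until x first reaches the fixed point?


Step 1: x=0, cap=6502, increment=51
Step 2: x grows by 51 each step until capped at 6502; fixed point is x=6502
Step 3: iterations = ceil(6502/51) = 128

128


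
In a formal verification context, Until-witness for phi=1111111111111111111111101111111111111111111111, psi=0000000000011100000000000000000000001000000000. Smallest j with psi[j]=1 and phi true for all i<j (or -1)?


(phi U psi) at 0: need smallest j with psi[j]=1 and phi[i]=1 for all i in [0,j).
Scan from step 0:
  step 0: phi=1, psi=0 -> continue
  step 1: phi=1, psi=0 -> continue
  step 2: phi=1, psi=0 -> continue
  step 3: phi=1, psi=0 -> continue
  step 11: psi=1 and phi held for [0,11) -> witness found
Witness step = 11

11


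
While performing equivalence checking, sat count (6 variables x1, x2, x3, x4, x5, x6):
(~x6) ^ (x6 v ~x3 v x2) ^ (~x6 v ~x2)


CNF with 3 clauses over 6 vars (64 assignments).
An assignment satisfies CNF iff every clause has >=1 true literal.
Check each row (bits = x1,x2,x3,x4,x5,x6; clause T/F shown):
  row 0 [000000]: clauses=TTT -> 1
  row 1 [000001]: clauses=FTT -> 0
  row 2 [000010]: clauses=TTT -> 1
  row 3 [000011]: clauses=FTT -> 0
  row 4 [000100]: clauses=TTT -> 1
  (every remaining row is evaluated the same way; all 64 results are listed next)
Full result column, 8 rows per line (x1,x2,x3 fixed per line; x4,x5,x6 runs 000..111 left to right):
  rows 0-7 [x1,x2,x3=000]: 10101010  (ones: 4)
  rows 8-15 [x1,x2,x3=001]: 00000000  (ones: 0)
  rows 16-23 [x1,x2,x3=010]: 10101010  (ones: 4)
  rows 24-31 [x1,x2,x3=011]: 10101010  (ones: 4)
  rows 32-39 [x1,x2,x3=100]: 10101010  (ones: 4)
  rows 40-47 [x1,x2,x3=101]: 00000000  (ones: 0)
  rows 48-55 [x1,x2,x3=110]: 10101010  (ones: 4)
  rows 56-63 [x1,x2,x3=111]: 10101010  (ones: 4)
Satisfying assignments = 4+0+4+4+4+0+4+4 = 24

24


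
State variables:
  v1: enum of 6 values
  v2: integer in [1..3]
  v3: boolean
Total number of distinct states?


State space = product of domain sizes of all variables.
Domain sizes:
  v1 (enum of 6 values): 6
  v2 (integer in [1..3]): 3
  v3 (boolean): 2
Product = 6 * 3 * 2 = 36

36


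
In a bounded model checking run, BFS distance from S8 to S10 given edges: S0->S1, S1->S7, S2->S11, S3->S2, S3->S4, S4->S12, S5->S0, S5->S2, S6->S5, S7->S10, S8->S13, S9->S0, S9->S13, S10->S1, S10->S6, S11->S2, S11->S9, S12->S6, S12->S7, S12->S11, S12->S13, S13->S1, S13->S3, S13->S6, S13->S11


BFS layer-by-layer from S8:
  dist 0: {S8}
  dist 1: {S13}
  dist 2: {S1, S3, S6, S11}
  dist 3: {S2, S4, S5, S7, S9}
  dist 4: {S0, S10, S12}
  -> S10 reached at distance 4
Shortest path length = 4

4


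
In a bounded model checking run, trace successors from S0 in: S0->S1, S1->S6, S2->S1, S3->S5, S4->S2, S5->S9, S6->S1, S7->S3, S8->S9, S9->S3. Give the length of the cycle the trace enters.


Trace from S0 until a state repeats:
  S0 -> S1 -> S6 -> S1
S1 first seen at step 1, revisited at step 3.
Cycle length = 3 - 1 = 2

2


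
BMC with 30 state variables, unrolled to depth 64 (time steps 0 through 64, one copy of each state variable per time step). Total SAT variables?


BMC unrolls to depth k, creating one copy of each state var for steps 0..k.
Step count = 64 + 1 = 65 (steps 0 through 64)
Vars per step = 30
Total = 30 * 65 = 1950

1950


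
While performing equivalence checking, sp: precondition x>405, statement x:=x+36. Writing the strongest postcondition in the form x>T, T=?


Formula: sp(P, x:=E) = exists old_x. (x = E[old_x/x]) AND P[old_x/x] (old_x is the value of x before the assignment; eliminate old_x by solving x = E[old_x/x] for old_x)
Step 1: Precondition P: x>405, i.e. old_x > 405
Step 2: Assignment gives x = old_x + 36, so old_x = x - 36
Step 3: Substitute into P: x - 36 > 405
Step 4: Simplify: x > 405+36 = 441

441


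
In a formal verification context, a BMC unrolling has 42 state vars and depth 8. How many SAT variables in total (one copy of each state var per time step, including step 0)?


BMC unrolls to depth k, creating one copy of each state var for steps 0..k.
Step count = 8 + 1 = 9 (steps 0 through 8)
Vars per step = 42
Total = 42 * 9 = 378

378


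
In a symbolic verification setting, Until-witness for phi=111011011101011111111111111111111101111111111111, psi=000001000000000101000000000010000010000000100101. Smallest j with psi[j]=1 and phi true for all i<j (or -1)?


(phi U psi) at 0: need smallest j with psi[j]=1 and phi[i]=1 for all i in [0,j).
Scan from step 0:
  step 0: phi=1, psi=0 -> continue
  step 1: phi=1, psi=0 -> continue
  step 2: phi=1, psi=0 -> continue
  step 3: phi=0 -> phi-prefix broken from here
  step 5: psi=1 but phi already failed -> not a witness
  step 15: psi=1 but phi already failed -> not a witness
  step 17: psi=1 but phi already failed -> not a witness
  step 28: psi=1 but phi already failed -> not a witness
  step 34: psi=1 but phi already failed -> not a witness
  step 42: psi=1 but phi already failed -> not a witness
  step 45: psi=1 but phi already failed -> not a witness
  step 47: psi=1 but phi already failed -> not a witness
  end of trace: no witness -> -1
Witness step = -1

-1


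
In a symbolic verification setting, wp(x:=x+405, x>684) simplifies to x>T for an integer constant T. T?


Formula: wp(x:=E, P) = P[E/x] (substitute E for x in postcondition)
Step 1: Postcondition: x>684
Step 2: Substitute x+405 for x: x+405>684
Step 3: Solve for x: x > 684-405 = 279

279


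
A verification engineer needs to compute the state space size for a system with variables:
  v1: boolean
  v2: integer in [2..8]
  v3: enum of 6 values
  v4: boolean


State space = product of domain sizes of all variables.
Domain sizes:
  v1 (boolean): 2
  v2 (integer in [2..8]): 7
  v3 (enum of 6 values): 6
  v4 (boolean): 2
Product = 2 * 7 * 6 * 2 = 168

168


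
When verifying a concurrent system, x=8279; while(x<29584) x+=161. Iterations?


Step 1: x goes from 8279 toward 29584 by 161; the body runs while x<29584, so iterations = ceil((bound-start)/step)
Step 2: Distance=21305
Step 3: ceil(21305/161)=133

133


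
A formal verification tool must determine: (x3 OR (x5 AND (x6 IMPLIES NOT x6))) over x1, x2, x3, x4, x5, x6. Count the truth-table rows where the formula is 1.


Formula: (x3 OR (x5 AND (x6 IMPLIES NOT x6))) over 6 vars (64 rows)
Evaluate each row (x1, x2, x3, x4, x5, x6 as bits, MSB first):
  row 0 [000000]: (0 OR (0 AND (0 IMPLIES NOT 0))) -> 0
  row 1 [000001]: (0 OR (0 AND (1 IMPLIES NOT 1))) -> 0
  row 2 [000010]: (0 OR (1 AND (0 IMPLIES NOT 0))) -> 1
  row 3 [000011]: (0 OR (1 AND (1 IMPLIES NOT 1))) -> 0
  row 4 [000100]: (0 OR (0 AND (0 IMPLIES NOT 0))) -> 0
  (every remaining row is evaluated the same way; all 64 results are listed next)
Full result column, 8 rows per line (x1,x2,x3 fixed per line; x4,x5,x6 runs 000..111 left to right):
  rows 0-7 [x1,x2,x3=000]: 00100010  (ones: 2)
  rows 8-15 [x1,x2,x3=001]: 11111111  (ones: 8)
  rows 16-23 [x1,x2,x3=010]: 00100010  (ones: 2)
  rows 24-31 [x1,x2,x3=011]: 11111111  (ones: 8)
  rows 32-39 [x1,x2,x3=100]: 00100010  (ones: 2)
  rows 40-47 [x1,x2,x3=101]: 11111111  (ones: 8)
  rows 48-55 [x1,x2,x3=110]: 00100010  (ones: 2)
  rows 56-63 [x1,x2,x3=111]: 11111111  (ones: 8)
Count of 1-rows = 2+8+2+8+2+8+2+8 = 40

40


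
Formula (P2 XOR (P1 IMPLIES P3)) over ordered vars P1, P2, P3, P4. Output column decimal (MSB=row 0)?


Formula: (P2 XOR (P1 IMPLIES P3)) over P1, P2, P3, P4 (16 rows)
Evaluate each row (bits = P1,P2,P3,P4, MSB first):
  row 0 [0000]: (0 XOR (0 IMPLIES 0)) -> 1
  row 1 [0001]: (0 XOR (0 IMPLIES 0)) -> 1
  row 2 [0010]: (0 XOR (0 IMPLIES 1)) -> 1
  row 3 [0011]: (0 XOR (0 IMPLIES 1)) -> 1
  row 4 [0100]: (1 XOR (0 IMPLIES 0)) -> 0
  row 5 [0101]: (1 XOR (0 IMPLIES 0)) -> 0
  row 6 [0110]: (1 XOR (0 IMPLIES 1)) -> 0
  row 7 [0111]: (1 XOR (0 IMPLIES 1)) -> 0
  row 8 [1000]: (0 XOR (1 IMPLIES 0)) -> 0
  row 9 [1001]: (0 XOR (1 IMPLIES 0)) -> 0
  row 10 [1010]: (0 XOR (1 IMPLIES 1)) -> 1
  row 11 [1011]: (0 XOR (1 IMPLIES 1)) -> 1
  row 12 [1100]: (1 XOR (1 IMPLIES 0)) -> 1
  row 13 [1101]: (1 XOR (1 IMPLIES 0)) -> 1
  row 14 [1110]: (1 XOR (1 IMPLIES 1)) -> 0
  row 15 [1111]: (1 XOR (1 IMPLIES 1)) -> 0
Full result column, 4 rows per line (P1,P2 fixed per line; P3,P4 runs 00..11 left to right):
  rows 0-3 [P1,P2=00]: 1111  = hex F
  rows 4-7 [P1,P2=01]: 0000  = hex 0
  rows 8-11 [P1,P2=10]: 0011  = hex 3
  rows 12-15 [P1,P2=11]: 1100  = hex C
Output column (row 0 .. row 15) = 1111000000111100
Output column grouped in 4s = 1111 0000 0011 1100 = 0xF03C
Convert to decimal digit by digit (value = value*16 + digit):
  F -> 15
  15*16 + 0 = 240
  240*16 + 3 = 3843
  3843*16 + 12 (C) = 61500
Decimal = 61500

61500


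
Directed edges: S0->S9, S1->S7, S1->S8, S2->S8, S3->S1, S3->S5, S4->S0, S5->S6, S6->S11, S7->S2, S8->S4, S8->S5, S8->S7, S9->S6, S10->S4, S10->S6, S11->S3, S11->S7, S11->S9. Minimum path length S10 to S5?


BFS layer-by-layer from S10:
  dist 0: {S10}
  dist 1: {S4, S6}
  dist 2: {S0, S11}
  dist 3: {S3, S7, S9}
  dist 4: {S1, S2, S5}
  -> S5 reached at distance 4
Shortest path length = 4

4


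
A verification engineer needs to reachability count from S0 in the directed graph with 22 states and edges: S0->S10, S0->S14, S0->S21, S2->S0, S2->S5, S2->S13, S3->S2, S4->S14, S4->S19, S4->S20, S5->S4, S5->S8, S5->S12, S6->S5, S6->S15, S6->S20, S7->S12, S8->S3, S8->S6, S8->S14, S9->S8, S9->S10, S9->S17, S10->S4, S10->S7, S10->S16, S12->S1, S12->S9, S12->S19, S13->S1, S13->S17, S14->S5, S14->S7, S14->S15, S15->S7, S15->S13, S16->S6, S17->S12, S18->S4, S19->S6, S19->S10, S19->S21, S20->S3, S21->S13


BFS from S0:
  layer 0: {S0}
  layer 1: {S10, S14, S21}
  layer 2: {S4, S5, S7, S13, S15, S16}
  layer 3: {S1, S6, S8, S12, S17, S19, S20}
  layer 4: {S3, S9}
  layer 5: {S2}
Reachable set: {S0, S1, S2, S3, S4, S5, S6, S7, S8, S9, S10, S12, S13, S14, S15, S16, S17, S19, S20, S21}
Count = 20

20


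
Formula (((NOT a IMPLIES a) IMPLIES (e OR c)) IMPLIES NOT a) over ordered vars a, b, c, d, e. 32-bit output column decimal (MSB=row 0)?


Formula: (((NOT a IMPLIES a) IMPLIES (e OR c)) IMPLIES NOT a) over a, b, c, d, e (32 rows)
Evaluate each row (bits = a,b,c,d,e, MSB first):
  row 0 [00000]: (((NOT 0 IMPLIES 0) IMPLIES (0 OR 0)) IMPLIES NOT 0) -> 1
  row 1 [00001]: (((NOT 0 IMPLIES 0) IMPLIES (1 OR 0)) IMPLIES NOT 0) -> 1
  row 2 [00010]: (((NOT 0 IMPLIES 0) IMPLIES (0 OR 0)) IMPLIES NOT 0) -> 1
  row 3 [00011]: (((NOT 0 IMPLIES 0) IMPLIES (1 OR 0)) IMPLIES NOT 0) -> 1
  row 4 [00100]: (((NOT 0 IMPLIES 0) IMPLIES (0 OR 1)) IMPLIES NOT 0) -> 1
  row 5 [00101]: (((NOT 0 IMPLIES 0) IMPLIES (1 OR 1)) IMPLIES NOT 0) -> 1
  row 6 [00110]: (((NOT 0 IMPLIES 0) IMPLIES (0 OR 1)) IMPLIES NOT 0) -> 1
  row 7 [00111]: (((NOT 0 IMPLIES 0) IMPLIES (1 OR 1)) IMPLIES NOT 0) -> 1
  row 8 [01000]: (((NOT 0 IMPLIES 0) IMPLIES (0 OR 0)) IMPLIES NOT 0) -> 1
  row 9 [01001]: (((NOT 0 IMPLIES 0) IMPLIES (1 OR 0)) IMPLIES NOT 0) -> 1
  row 10 [01010]: (((NOT 0 IMPLIES 0) IMPLIES (0 OR 0)) IMPLIES NOT 0) -> 1
  row 11 [01011]: (((NOT 0 IMPLIES 0) IMPLIES (1 OR 0)) IMPLIES NOT 0) -> 1
  row 12 [01100]: (((NOT 0 IMPLIES 0) IMPLIES (0 OR 1)) IMPLIES NOT 0) -> 1
  row 13 [01101]: (((NOT 0 IMPLIES 0) IMPLIES (1 OR 1)) IMPLIES NOT 0) -> 1
  row 14 [01110]: (((NOT 0 IMPLIES 0) IMPLIES (0 OR 1)) IMPLIES NOT 0) -> 1
  row 15 [01111]: (((NOT 0 IMPLIES 0) IMPLIES (1 OR 1)) IMPLIES NOT 0) -> 1
  row 16 [10000]: (((NOT 1 IMPLIES 1) IMPLIES (0 OR 0)) IMPLIES NOT 1) -> 1
  row 17 [10001]: (((NOT 1 IMPLIES 1) IMPLIES (1 OR 0)) IMPLIES NOT 1) -> 0
  row 18 [10010]: (((NOT 1 IMPLIES 1) IMPLIES (0 OR 0)) IMPLIES NOT 1) -> 1
  row 19 [10011]: (((NOT 1 IMPLIES 1) IMPLIES (1 OR 0)) IMPLIES NOT 1) -> 0
  row 20 [10100]: (((NOT 1 IMPLIES 1) IMPLIES (0 OR 1)) IMPLIES NOT 1) -> 0
  row 21 [10101]: (((NOT 1 IMPLIES 1) IMPLIES (1 OR 1)) IMPLIES NOT 1) -> 0
  row 22 [10110]: (((NOT 1 IMPLIES 1) IMPLIES (0 OR 1)) IMPLIES NOT 1) -> 0
  row 23 [10111]: (((NOT 1 IMPLIES 1) IMPLIES (1 OR 1)) IMPLIES NOT 1) -> 0
  row 24 [11000]: (((NOT 1 IMPLIES 1) IMPLIES (0 OR 0)) IMPLIES NOT 1) -> 1
  row 25 [11001]: (((NOT 1 IMPLIES 1) IMPLIES (1 OR 0)) IMPLIES NOT 1) -> 0
  row 26 [11010]: (((NOT 1 IMPLIES 1) IMPLIES (0 OR 0)) IMPLIES NOT 1) -> 1
  row 27 [11011]: (((NOT 1 IMPLIES 1) IMPLIES (1 OR 0)) IMPLIES NOT 1) -> 0
  row 28 [11100]: (((NOT 1 IMPLIES 1) IMPLIES (0 OR 1)) IMPLIES NOT 1) -> 0
  row 29 [11101]: (((NOT 1 IMPLIES 1) IMPLIES (1 OR 1)) IMPLIES NOT 1) -> 0
  row 30 [11110]: (((NOT 1 IMPLIES 1) IMPLIES (0 OR 1)) IMPLIES NOT 1) -> 0
  row 31 [11111]: (((NOT 1 IMPLIES 1) IMPLIES (1 OR 1)) IMPLIES NOT 1) -> 0
Full result column, 4 rows per line (a,b,c fixed per line; d,e runs 00..11 left to right):
  rows 0-3 [a,b,c=000]: 1111  = hex F
  rows 4-7 [a,b,c=001]: 1111  = hex F
  rows 8-11 [a,b,c=010]: 1111  = hex F
  rows 12-15 [a,b,c=011]: 1111  = hex F
  rows 16-19 [a,b,c=100]: 1010  = hex A
  rows 20-23 [a,b,c=101]: 0000  = hex 0
  rows 24-27 [a,b,c=110]: 1010  = hex A
  rows 28-31 [a,b,c=111]: 0000  = hex 0
Output column (row 0 .. row 31) = 11111111111111111010000010100000
Output column grouped in 4s = 1111 1111 1111 1111 1010 0000 1010 0000 = 0xFFFFA0A0
Convert to decimal digit by digit (value = value*16 + digit):
  F -> 15
  15*16 + 15 (F) = 255
  255*16 + 15 (F) = 4095
  4095*16 + 15 (F) = 65535
  65535*16 + 10 (A) = 1048570
  1048570*16 + 0 = 16777120
  16777120*16 + 10 (A) = 268433930
  268433930*16 + 0 = 4294942880
Decimal = 4294942880

4294942880


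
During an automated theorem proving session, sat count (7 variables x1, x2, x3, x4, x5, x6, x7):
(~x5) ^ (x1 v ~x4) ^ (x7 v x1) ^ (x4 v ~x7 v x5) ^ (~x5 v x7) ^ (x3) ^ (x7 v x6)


CNF with 7 clauses over 7 vars (128 assignments).
An assignment satisfies CNF iff every clause has >=1 true literal.
Check each row (bits = x1,x2,x3,x4,x5,x6,x7; clause T/F shown):
  row 0 [0000000]: clauses=TTFTTFF -> 0
  row 1 [0000001]: clauses=TTTFTFT -> 0
  row 2 [0000010]: clauses=TTFTTFT -> 0
  row 3 [0000011]: clauses=TTTFTFT -> 0
  row 4 [0000100]: clauses=FTFTFFF -> 0
  (every remaining row is evaluated the same way; all 128 results are listed next)
Full result column, 8 rows per line (x1,x2,x3,x4 fixed per line; x5,x6,x7 runs 000..111 left to right):
  rows 0-7 [x1,x2,x3,x4=0000]: 00000000  (ones: 0)
  rows 8-15 [x1,x2,x3,x4=0001]: 00000000  (ones: 0)
  rows 16-23 [x1,x2,x3,x4=0010]: 00000000  (ones: 0)
  rows 24-31 [x1,x2,x3,x4=0011]: 00000000  (ones: 0)
  rows 32-39 [x1,x2,x3,x4=0100]: 00000000  (ones: 0)
  rows 40-47 [x1,x2,x3,x4=0101]: 00000000  (ones: 0)
  rows 48-55 [x1,x2,x3,x4=0110]: 00000000  (ones: 0)
  rows 56-63 [x1,x2,x3,x4=0111]: 00000000  (ones: 0)
  rows 64-71 [x1,x2,x3,x4=1000]: 00000000  (ones: 0)
  rows 72-79 [x1,x2,x3,x4=1001]: 00000000  (ones: 0)
  rows 80-87 [x1,x2,x3,x4=1010]: 00100000  (ones: 1)
  rows 88-95 [x1,x2,x3,x4=1011]: 01110000  (ones: 3)
  rows 96-103 [x1,x2,x3,x4=1100]: 00000000  (ones: 0)
  rows 104-111 [x1,x2,x3,x4=1101]: 00000000  (ones: 0)
  rows 112-119 [x1,x2,x3,x4=1110]: 00100000  (ones: 1)
  rows 120-127 [x1,x2,x3,x4=1111]: 01110000  (ones: 3)
Satisfying assignments = 0+0+0+0+0+0+0+0+0+0+1+3+0+0+1+3 = 8

8


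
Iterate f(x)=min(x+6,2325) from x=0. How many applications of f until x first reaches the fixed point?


Step 1: x=0, cap=2325, increment=6
Step 2: x grows by 6 each step until capped at 2325; fixed point is x=2325
Step 3: iterations = ceil(2325/6) = 388

388


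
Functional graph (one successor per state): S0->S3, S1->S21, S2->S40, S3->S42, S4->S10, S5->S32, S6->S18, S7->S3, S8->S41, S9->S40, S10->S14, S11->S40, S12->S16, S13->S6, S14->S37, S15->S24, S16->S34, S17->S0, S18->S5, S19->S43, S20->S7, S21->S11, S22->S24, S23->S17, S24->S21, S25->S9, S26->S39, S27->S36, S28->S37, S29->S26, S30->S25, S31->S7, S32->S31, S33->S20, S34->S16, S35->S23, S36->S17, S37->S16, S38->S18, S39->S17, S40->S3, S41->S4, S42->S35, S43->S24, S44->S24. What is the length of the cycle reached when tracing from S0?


Trace from S0 until a state repeats:
  S0 -> S3 -> S42 -> S35 -> S23 -> S17 -> S0
S0 first seen at step 0, revisited at step 6.
Cycle length = 6 - 0 = 6

6


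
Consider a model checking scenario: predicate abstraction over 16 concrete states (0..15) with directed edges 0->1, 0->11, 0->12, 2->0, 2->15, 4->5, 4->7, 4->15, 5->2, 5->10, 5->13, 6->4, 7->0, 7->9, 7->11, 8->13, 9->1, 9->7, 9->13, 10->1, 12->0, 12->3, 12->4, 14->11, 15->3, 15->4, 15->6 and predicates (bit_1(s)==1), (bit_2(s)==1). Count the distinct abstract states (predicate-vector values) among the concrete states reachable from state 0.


BFS from 0:
Concrete reachable: {0, 1, 2, 3, 4, 5, 6, 7, 9, 10, 11, 12, 13, 15}
Abstract via predicates (bit_1(s)==1), (bit_2(s)==1):
  (0,0) <- {0, 1, 9}
  (0,1) <- {4, 5, 12, 13}
  (1,0) <- {2, 3, 10, 11}
  (1,1) <- {6, 7, 15}
Distinct abstract states = 4

4


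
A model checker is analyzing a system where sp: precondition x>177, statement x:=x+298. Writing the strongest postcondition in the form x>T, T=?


Formula: sp(P, x:=E) = exists old_x. (x = E[old_x/x]) AND P[old_x/x] (old_x is the value of x before the assignment; eliminate old_x by solving x = E[old_x/x] for old_x)
Step 1: Precondition P: x>177, i.e. old_x > 177
Step 2: Assignment gives x = old_x + 298, so old_x = x - 298
Step 3: Substitute into P: x - 298 > 177
Step 4: Simplify: x > 177+298 = 475

475


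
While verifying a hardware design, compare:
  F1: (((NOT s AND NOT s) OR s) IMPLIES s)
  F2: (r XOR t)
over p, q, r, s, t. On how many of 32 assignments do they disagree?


F1 = (((NOT s AND NOT s) OR s) IMPLIES s)
F2 = (r XOR t)
Evaluate both on each of 32 rows (bits = p,q,r,s,t):
  row 0 [00000]: F1=0 F2=0 -> 0
  row 1 [00001]: F1=0 F2=1 (differ) -> 1
  row 2 [00010]: F1=1 F2=0 (differ) -> 1
  row 3 [00011]: F1=1 F2=1 -> 0
  row 4 [00100]: F1=0 F2=1 (differ) -> 1
  row 5 [00101]: F1=0 F2=0 -> 0
  row 6 [00110]: F1=1 F2=1 -> 0
  row 7 [00111]: F1=1 F2=0 (differ) -> 1
  row 8 [01000]: F1=0 F2=0 -> 0
  row 9 [01001]: F1=0 F2=1 (differ) -> 1
  row 10 [01010]: F1=1 F2=0 (differ) -> 1
  row 11 [01011]: F1=1 F2=1 -> 0
  row 12 [01100]: F1=0 F2=1 (differ) -> 1
  row 13 [01101]: F1=0 F2=0 -> 0
  row 14 [01110]: F1=1 F2=1 -> 0
  row 15 [01111]: F1=1 F2=0 (differ) -> 1
  row 16 [10000]: F1=0 F2=0 -> 0
  row 17 [10001]: F1=0 F2=1 (differ) -> 1
  row 18 [10010]: F1=1 F2=0 (differ) -> 1
  row 19 [10011]: F1=1 F2=1 -> 0
  row 20 [10100]: F1=0 F2=1 (differ) -> 1
  row 21 [10101]: F1=0 F2=0 -> 0
  row 22 [10110]: F1=1 F2=1 -> 0
  row 23 [10111]: F1=1 F2=0 (differ) -> 1
  row 24 [11000]: F1=0 F2=0 -> 0
  row 25 [11001]: F1=0 F2=1 (differ) -> 1
  row 26 [11010]: F1=1 F2=0 (differ) -> 1
  row 27 [11011]: F1=1 F2=1 -> 0
  row 28 [11100]: F1=0 F2=1 (differ) -> 1
  row 29 [11101]: F1=0 F2=0 -> 0
  row 30 [11110]: F1=1 F2=1 -> 0
  row 31 [11111]: F1=1 F2=0 (differ) -> 1
Full result column, 8 rows per line (p,q fixed per line; r,s,t runs 000..111 left to right):
  rows 0-7 [p,q=00]: 01101001  (ones: 4)
  rows 8-15 [p,q=01]: 01101001  (ones: 4)
  rows 16-23 [p,q=10]: 01101001  (ones: 4)
  rows 24-31 [p,q=11]: 01101001  (ones: 4)
Disagreements = 4+4+4+4 = 16

16


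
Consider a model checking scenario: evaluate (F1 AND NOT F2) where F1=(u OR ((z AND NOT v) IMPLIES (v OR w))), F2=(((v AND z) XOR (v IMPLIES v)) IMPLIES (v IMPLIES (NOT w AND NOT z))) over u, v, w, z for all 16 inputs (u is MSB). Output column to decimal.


F1 = (u OR ((z AND NOT v) IMPLIES (v OR w)))
F2 = (((v AND z) XOR (v IMPLIES v)) IMPLIES (v IMPLIES (NOT w AND NOT z)))
Counterexample to F1=>F2 is where F1=1 and F2=0.
Evaluate each row (bits = u,v,w,z, MSB first):
  row 0 [0000]: F1=1 F2=1 -> F1&~F2 -> 0
  row 1 [0001]: F1=0 F2=1 -> F1&~F2 -> 0
  row 2 [0010]: F1=1 F2=1 -> F1&~F2 -> 0
  row 3 [0011]: F1=1 F2=1 -> F1&~F2 -> 0
  row 4 [0100]: F1=1 F2=1 -> F1&~F2 -> 0
  row 5 [0101]: F1=1 F2=1 -> F1&~F2 -> 0
  row 6 [0110]: F1=1 F2=0 -> F1&~F2 -> 1
  row 7 [0111]: F1=1 F2=1 -> F1&~F2 -> 0
  row 8 [1000]: F1=1 F2=1 -> F1&~F2 -> 0
  row 9 [1001]: F1=1 F2=1 -> F1&~F2 -> 0
  row 10 [1010]: F1=1 F2=1 -> F1&~F2 -> 0
  row 11 [1011]: F1=1 F2=1 -> F1&~F2 -> 0
  row 12 [1100]: F1=1 F2=1 -> F1&~F2 -> 0
  row 13 [1101]: F1=1 F2=1 -> F1&~F2 -> 0
  row 14 [1110]: F1=1 F2=0 -> F1&~F2 -> 1
  row 15 [1111]: F1=1 F2=1 -> F1&~F2 -> 0
Full result column, 4 rows per line (u,v fixed per line; w,z runs 00..11 left to right):
  rows 0-3 [u,v=00]: 0000  = hex 0
  rows 4-7 [u,v=01]: 0010  = hex 2
  rows 8-11 [u,v=10]: 0000  = hex 0
  rows 12-15 [u,v=11]: 0010  = hex 2
Counterexample vector (row 0 .. row 15) = 0000001000000010
Output column grouped in 4s = 0000 0010 0000 0010 = 0x0202
Convert to decimal digit by digit (value = value*16 + digit):
  0 -> 0
  0*16 + 2 = 2
  2*16 + 0 = 32
  32*16 + 2 = 514
Decimal = 514

514


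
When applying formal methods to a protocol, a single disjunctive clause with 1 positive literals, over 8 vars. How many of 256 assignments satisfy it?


Step 1: Total=2^8=256
Step 2: Unsat when all 1 false: 2^7=128
Step 3: Sat=256-128=128

128


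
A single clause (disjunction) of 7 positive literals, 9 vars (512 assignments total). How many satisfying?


Step 1: Total=2^9=512
Step 2: Unsat when all 7 false: 2^2=4
Step 3: Sat=512-4=508

508


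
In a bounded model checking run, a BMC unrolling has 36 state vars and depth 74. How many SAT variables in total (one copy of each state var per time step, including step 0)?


BMC unrolls to depth k, creating one copy of each state var for steps 0..k.
Step count = 74 + 1 = 75 (steps 0 through 74)
Vars per step = 36
Total = 36 * 75 = 2700

2700


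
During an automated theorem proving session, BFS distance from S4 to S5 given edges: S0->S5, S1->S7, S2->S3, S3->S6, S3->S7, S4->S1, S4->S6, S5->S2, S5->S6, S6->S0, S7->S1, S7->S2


BFS layer-by-layer from S4:
  dist 0: {S4}
  dist 1: {S1, S6}
  dist 2: {S0, S7}
  dist 3: {S2, S5}
  -> S5 reached at distance 3
Shortest path length = 3

3


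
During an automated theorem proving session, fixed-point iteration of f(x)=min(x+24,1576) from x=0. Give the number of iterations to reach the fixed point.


Step 1: x=0, cap=1576, increment=24
Step 2: x grows by 24 each step until capped at 1576; fixed point is x=1576
Step 3: iterations = ceil(1576/24) = 66

66


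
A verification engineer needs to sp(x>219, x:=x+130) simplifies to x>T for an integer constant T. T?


Formula: sp(P, x:=E) = exists old_x. (x = E[old_x/x]) AND P[old_x/x] (old_x is the value of x before the assignment; eliminate old_x by solving x = E[old_x/x] for old_x)
Step 1: Precondition P: x>219, i.e. old_x > 219
Step 2: Assignment gives x = old_x + 130, so old_x = x - 130
Step 3: Substitute into P: x - 130 > 219
Step 4: Simplify: x > 219+130 = 349

349


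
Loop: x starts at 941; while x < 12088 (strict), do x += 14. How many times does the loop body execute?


Step 1: x goes from 941 toward 12088 by 14; the body runs while x<12088, so iterations = ceil((bound-start)/step)
Step 2: Distance=11147
Step 3: ceil(11147/14)=797

797


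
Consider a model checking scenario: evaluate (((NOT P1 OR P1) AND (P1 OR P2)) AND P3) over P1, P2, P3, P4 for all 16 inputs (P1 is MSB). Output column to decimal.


Formula: (((NOT P1 OR P1) AND (P1 OR P2)) AND P3) over P1, P2, P3, P4 (16 rows)
Evaluate each row (bits = P1,P2,P3,P4, MSB first):
  row 0 [0000]: (((NOT 0 OR 0) AND (0 OR 0)) AND 0) -> 0
  row 1 [0001]: (((NOT 0 OR 0) AND (0 OR 0)) AND 0) -> 0
  row 2 [0010]: (((NOT 0 OR 0) AND (0 OR 0)) AND 1) -> 0
  row 3 [0011]: (((NOT 0 OR 0) AND (0 OR 0)) AND 1) -> 0
  row 4 [0100]: (((NOT 0 OR 0) AND (0 OR 1)) AND 0) -> 0
  row 5 [0101]: (((NOT 0 OR 0) AND (0 OR 1)) AND 0) -> 0
  row 6 [0110]: (((NOT 0 OR 0) AND (0 OR 1)) AND 1) -> 1
  row 7 [0111]: (((NOT 0 OR 0) AND (0 OR 1)) AND 1) -> 1
  row 8 [1000]: (((NOT 1 OR 1) AND (1 OR 0)) AND 0) -> 0
  row 9 [1001]: (((NOT 1 OR 1) AND (1 OR 0)) AND 0) -> 0
  row 10 [1010]: (((NOT 1 OR 1) AND (1 OR 0)) AND 1) -> 1
  row 11 [1011]: (((NOT 1 OR 1) AND (1 OR 0)) AND 1) -> 1
  row 12 [1100]: (((NOT 1 OR 1) AND (1 OR 1)) AND 0) -> 0
  row 13 [1101]: (((NOT 1 OR 1) AND (1 OR 1)) AND 0) -> 0
  row 14 [1110]: (((NOT 1 OR 1) AND (1 OR 1)) AND 1) -> 1
  row 15 [1111]: (((NOT 1 OR 1) AND (1 OR 1)) AND 1) -> 1
Full result column, 4 rows per line (P1,P2 fixed per line; P3,P4 runs 00..11 left to right):
  rows 0-3 [P1,P2=00]: 0000  = hex 0
  rows 4-7 [P1,P2=01]: 0011  = hex 3
  rows 8-11 [P1,P2=10]: 0011  = hex 3
  rows 12-15 [P1,P2=11]: 0011  = hex 3
Output column (row 0 .. row 15) = 0000001100110011
Output column grouped in 4s = 0000 0011 0011 0011 = 0x0333
Convert to decimal digit by digit (value = value*16 + digit):
  0 -> 0
  0*16 + 3 = 3
  3*16 + 3 = 51
  51*16 + 3 = 819
Decimal = 819

819


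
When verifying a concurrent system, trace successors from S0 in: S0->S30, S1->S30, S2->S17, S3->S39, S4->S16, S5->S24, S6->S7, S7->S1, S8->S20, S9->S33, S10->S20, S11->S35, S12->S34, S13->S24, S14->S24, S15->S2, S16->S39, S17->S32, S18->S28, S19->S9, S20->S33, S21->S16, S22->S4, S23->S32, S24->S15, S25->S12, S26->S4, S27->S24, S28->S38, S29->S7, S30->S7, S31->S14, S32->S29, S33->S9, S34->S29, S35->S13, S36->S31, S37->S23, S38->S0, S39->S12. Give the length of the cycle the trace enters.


Trace from S0 until a state repeats:
  S0 -> S30 -> S7 -> S1 -> S30
S30 first seen at step 1, revisited at step 4.
Cycle length = 4 - 1 = 3

3


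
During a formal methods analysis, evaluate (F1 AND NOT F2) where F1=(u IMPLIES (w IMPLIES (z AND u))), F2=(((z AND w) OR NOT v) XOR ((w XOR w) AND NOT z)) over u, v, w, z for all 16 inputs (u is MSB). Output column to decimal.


F1 = (u IMPLIES (w IMPLIES (z AND u)))
F2 = (((z AND w) OR NOT v) XOR ((w XOR w) AND NOT z))
Counterexample to F1=>F2 is where F1=1 and F2=0.
Evaluate each row (bits = u,v,w,z, MSB first):
  row 0 [0000]: F1=1 F2=1 -> F1&~F2 -> 0
  row 1 [0001]: F1=1 F2=1 -> F1&~F2 -> 0
  row 2 [0010]: F1=1 F2=1 -> F1&~F2 -> 0
  row 3 [0011]: F1=1 F2=1 -> F1&~F2 -> 0
  row 4 [0100]: F1=1 F2=0 -> F1&~F2 -> 1
  row 5 [0101]: F1=1 F2=0 -> F1&~F2 -> 1
  row 6 [0110]: F1=1 F2=0 -> F1&~F2 -> 1
  row 7 [0111]: F1=1 F2=1 -> F1&~F2 -> 0
  row 8 [1000]: F1=1 F2=1 -> F1&~F2 -> 0
  row 9 [1001]: F1=1 F2=1 -> F1&~F2 -> 0
  row 10 [1010]: F1=0 F2=1 -> F1&~F2 -> 0
  row 11 [1011]: F1=1 F2=1 -> F1&~F2 -> 0
  row 12 [1100]: F1=1 F2=0 -> F1&~F2 -> 1
  row 13 [1101]: F1=1 F2=0 -> F1&~F2 -> 1
  row 14 [1110]: F1=0 F2=0 -> F1&~F2 -> 0
  row 15 [1111]: F1=1 F2=1 -> F1&~F2 -> 0
Full result column, 4 rows per line (u,v fixed per line; w,z runs 00..11 left to right):
  rows 0-3 [u,v=00]: 0000  = hex 0
  rows 4-7 [u,v=01]: 1110  = hex E
  rows 8-11 [u,v=10]: 0000  = hex 0
  rows 12-15 [u,v=11]: 1100  = hex C
Counterexample vector (row 0 .. row 15) = 0000111000001100
Output column grouped in 4s = 0000 1110 0000 1100 = 0x0E0C
Convert to decimal digit by digit (value = value*16 + digit):
  0 -> 0
  0*16 + 14 (E) = 14
  14*16 + 0 = 224
  224*16 + 12 (C) = 3596
Decimal = 3596

3596


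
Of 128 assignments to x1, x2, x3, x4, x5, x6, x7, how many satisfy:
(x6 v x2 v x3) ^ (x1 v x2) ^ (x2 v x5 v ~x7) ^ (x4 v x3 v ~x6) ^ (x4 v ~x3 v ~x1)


CNF with 5 clauses over 7 vars (128 assignments).
An assignment satisfies CNF iff every clause has >=1 true literal.
Check each row (bits = x1,x2,x3,x4,x5,x6,x7; clause T/F shown):
  row 0 [0000000]: clauses=FFTTT -> 0
  row 1 [0000001]: clauses=FFFTT -> 0
  row 2 [0000010]: clauses=TFTFT -> 0
  row 3 [0000011]: clauses=TFFFT -> 0
  row 4 [0000100]: clauses=FFTTT -> 0
  (every remaining row is evaluated the same way; all 128 results are listed next)
Full result column, 8 rows per line (x1,x2,x3,x4 fixed per line; x5,x6,x7 runs 000..111 left to right):
  rows 0-7 [x1,x2,x3,x4=0000]: 00000000  (ones: 0)
  rows 8-15 [x1,x2,x3,x4=0001]: 00000000  (ones: 0)
  rows 16-23 [x1,x2,x3,x4=0010]: 00000000  (ones: 0)
  rows 24-31 [x1,x2,x3,x4=0011]: 00000000  (ones: 0)
  rows 32-39 [x1,x2,x3,x4=0100]: 11001100  (ones: 4)
  rows 40-47 [x1,x2,x3,x4=0101]: 11111111  (ones: 8)
  rows 48-55 [x1,x2,x3,x4=0110]: 11111111  (ones: 8)
  rows 56-63 [x1,x2,x3,x4=0111]: 11111111  (ones: 8)
  rows 64-71 [x1,x2,x3,x4=1000]: 00000000  (ones: 0)
  rows 72-79 [x1,x2,x3,x4=1001]: 00100011  (ones: 3)
  rows 80-87 [x1,x2,x3,x4=1010]: 00000000  (ones: 0)
  rows 88-95 [x1,x2,x3,x4=1011]: 10101111  (ones: 6)
  rows 96-103 [x1,x2,x3,x4=1100]: 11001100  (ones: 4)
  rows 104-111 [x1,x2,x3,x4=1101]: 11111111  (ones: 8)
  rows 112-119 [x1,x2,x3,x4=1110]: 00000000  (ones: 0)
  rows 120-127 [x1,x2,x3,x4=1111]: 11111111  (ones: 8)
Satisfying assignments = 0+0+0+0+4+8+8+8+0+3+0+6+4+8+0+8 = 57

57


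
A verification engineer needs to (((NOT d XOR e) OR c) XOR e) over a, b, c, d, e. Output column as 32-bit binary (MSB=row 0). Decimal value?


Formula: (((NOT d XOR e) OR c) XOR e) over a, b, c, d, e (32 rows)
Evaluate each row (bits = a,b,c,d,e, MSB first):
  row 0 [00000]: (((NOT 0 XOR 0) OR 0) XOR 0) -> 1
  row 1 [00001]: (((NOT 0 XOR 1) OR 0) XOR 1) -> 1
  row 2 [00010]: (((NOT 1 XOR 0) OR 0) XOR 0) -> 0
  row 3 [00011]: (((NOT 1 XOR 1) OR 0) XOR 1) -> 0
  row 4 [00100]: (((NOT 0 XOR 0) OR 1) XOR 0) -> 1
  row 5 [00101]: (((NOT 0 XOR 1) OR 1) XOR 1) -> 0
  row 6 [00110]: (((NOT 1 XOR 0) OR 1) XOR 0) -> 1
  row 7 [00111]: (((NOT 1 XOR 1) OR 1) XOR 1) -> 0
  row 8 [01000]: (((NOT 0 XOR 0) OR 0) XOR 0) -> 1
  row 9 [01001]: (((NOT 0 XOR 1) OR 0) XOR 1) -> 1
  row 10 [01010]: (((NOT 1 XOR 0) OR 0) XOR 0) -> 0
  row 11 [01011]: (((NOT 1 XOR 1) OR 0) XOR 1) -> 0
  row 12 [01100]: (((NOT 0 XOR 0) OR 1) XOR 0) -> 1
  row 13 [01101]: (((NOT 0 XOR 1) OR 1) XOR 1) -> 0
  row 14 [01110]: (((NOT 1 XOR 0) OR 1) XOR 0) -> 1
  row 15 [01111]: (((NOT 1 XOR 1) OR 1) XOR 1) -> 0
  row 16 [10000]: (((NOT 0 XOR 0) OR 0) XOR 0) -> 1
  row 17 [10001]: (((NOT 0 XOR 1) OR 0) XOR 1) -> 1
  row 18 [10010]: (((NOT 1 XOR 0) OR 0) XOR 0) -> 0
  row 19 [10011]: (((NOT 1 XOR 1) OR 0) XOR 1) -> 0
  row 20 [10100]: (((NOT 0 XOR 0) OR 1) XOR 0) -> 1
  row 21 [10101]: (((NOT 0 XOR 1) OR 1) XOR 1) -> 0
  row 22 [10110]: (((NOT 1 XOR 0) OR 1) XOR 0) -> 1
  row 23 [10111]: (((NOT 1 XOR 1) OR 1) XOR 1) -> 0
  row 24 [11000]: (((NOT 0 XOR 0) OR 0) XOR 0) -> 1
  row 25 [11001]: (((NOT 0 XOR 1) OR 0) XOR 1) -> 1
  row 26 [11010]: (((NOT 1 XOR 0) OR 0) XOR 0) -> 0
  row 27 [11011]: (((NOT 1 XOR 1) OR 0) XOR 1) -> 0
  row 28 [11100]: (((NOT 0 XOR 0) OR 1) XOR 0) -> 1
  row 29 [11101]: (((NOT 0 XOR 1) OR 1) XOR 1) -> 0
  row 30 [11110]: (((NOT 1 XOR 0) OR 1) XOR 0) -> 1
  row 31 [11111]: (((NOT 1 XOR 1) OR 1) XOR 1) -> 0
Full result column, 4 rows per line (a,b,c fixed per line; d,e runs 00..11 left to right):
  rows 0-3 [a,b,c=000]: 1100  = hex C
  rows 4-7 [a,b,c=001]: 1010  = hex A
  rows 8-11 [a,b,c=010]: 1100  = hex C
  rows 12-15 [a,b,c=011]: 1010  = hex A
  rows 16-19 [a,b,c=100]: 1100  = hex C
  rows 20-23 [a,b,c=101]: 1010  = hex A
  rows 24-27 [a,b,c=110]: 1100  = hex C
  rows 28-31 [a,b,c=111]: 1010  = hex A
Output column (row 0 .. row 31) = 11001010110010101100101011001010
Output column grouped in 4s = 1100 1010 1100 1010 1100 1010 1100 1010 = 0xCACACACA
Convert to decimal digit by digit (value = value*16 + digit):
  C -> 12
  12*16 + 10 (A) = 202
  202*16 + 12 (C) = 3244
  3244*16 + 10 (A) = 51914
  51914*16 + 12 (C) = 830636
  830636*16 + 10 (A) = 13290186
  13290186*16 + 12 (C) = 212642988
  212642988*16 + 10 (A) = 3402287818
Decimal = 3402287818

3402287818
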